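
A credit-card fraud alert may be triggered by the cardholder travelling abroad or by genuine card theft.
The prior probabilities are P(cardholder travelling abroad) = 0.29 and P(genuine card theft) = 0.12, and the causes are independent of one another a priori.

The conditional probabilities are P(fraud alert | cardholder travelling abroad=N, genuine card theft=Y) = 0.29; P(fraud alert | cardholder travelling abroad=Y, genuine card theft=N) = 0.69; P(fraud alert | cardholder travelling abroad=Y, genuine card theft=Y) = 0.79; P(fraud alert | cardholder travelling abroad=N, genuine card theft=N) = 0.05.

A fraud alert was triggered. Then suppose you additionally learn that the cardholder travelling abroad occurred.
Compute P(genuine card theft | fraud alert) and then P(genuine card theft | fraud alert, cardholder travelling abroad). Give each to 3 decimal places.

P(genuine card theft | fraud alert) ≈ 0.201; P(genuine card theft | fraud alert, cardholder travelling abroad) ≈ 0.135

For the numerator, keep only genuine card theft=true terms: 0.024708 + 0.027492 = 0.052200
Normalizer over all consistent configurations: 0.05*0.71*0.88 + 0.29*0.71*0.12 + 0.69*0.29*0.88 + 0.79*0.29*0.12 = 0.259528
P(genuine card theft | fraud alert) = 0.052200/0.259528 ≈ 0.201

Now condition on the additional information:
By total probability over both values of genuine card theft:
  P(fraud alert | cardholder travelling abroad) = 0.69×0.88 + 0.79×0.12
        = 0.607200 + 0.094800 = 0.702000
The terms with genuine card theft present sum to 0.094800, so
  P(genuine card theft | fraud alert, cardholder travelling abroad) = 0.094800 / 0.702000 ≈ 0.135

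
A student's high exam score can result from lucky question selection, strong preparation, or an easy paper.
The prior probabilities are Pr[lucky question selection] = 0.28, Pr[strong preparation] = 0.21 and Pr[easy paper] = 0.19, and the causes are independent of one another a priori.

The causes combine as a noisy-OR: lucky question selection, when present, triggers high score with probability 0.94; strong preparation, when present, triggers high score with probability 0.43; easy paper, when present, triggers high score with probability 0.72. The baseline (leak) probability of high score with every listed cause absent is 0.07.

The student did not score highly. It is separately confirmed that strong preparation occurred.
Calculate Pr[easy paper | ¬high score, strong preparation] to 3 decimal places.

Pr[easy paper | ¬high score, strong preparation] ≈ 0.062

Under noisy-OR, P(high score | causes) = 1 − (1−0.07)·∏(1−qᵢ) over the active causes.
By total probability over the 4 (lucky question selection, easy paper) configurations:
  P(¬high score | strong preparation) = 0.5301*0.72*0.81 + 0.148428*0.72*0.19 + 0.031806*0.28*0.81 + 0.008906*0.28*0.19
        = 0.309154 + 0.020305 + 0.007214 + 0.000474 = 0.337147
The terms with easy paper present sum to 0.020779, so
  P(easy paper | ¬high score, strong preparation) = 0.020779 / 0.337147 ≈ 0.062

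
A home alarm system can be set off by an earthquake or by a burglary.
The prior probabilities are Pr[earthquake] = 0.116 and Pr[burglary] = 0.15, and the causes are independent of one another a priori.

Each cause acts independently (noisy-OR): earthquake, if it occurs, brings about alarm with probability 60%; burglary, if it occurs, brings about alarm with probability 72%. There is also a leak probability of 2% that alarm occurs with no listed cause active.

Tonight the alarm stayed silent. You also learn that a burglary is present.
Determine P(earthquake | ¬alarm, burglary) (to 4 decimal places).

Under noisy-OR, P(alarm | causes) = 1 − (1−0.02)·∏(1−qᵢ) over the active causes.
P(¬alarm | burglary) = 0.2744·0.884 + 0.10976·0.116 = 0.242570 + 0.012732 = 0.255302
Restricting to configurations with earthquake present: 0.10976·0.116 = 0.012732.
P(earthquake | ¬alarm, burglary) = 0.012732 / 0.255302 ≈ 0.0499

P(earthquake | ¬alarm, burglary) ≈ 0.0499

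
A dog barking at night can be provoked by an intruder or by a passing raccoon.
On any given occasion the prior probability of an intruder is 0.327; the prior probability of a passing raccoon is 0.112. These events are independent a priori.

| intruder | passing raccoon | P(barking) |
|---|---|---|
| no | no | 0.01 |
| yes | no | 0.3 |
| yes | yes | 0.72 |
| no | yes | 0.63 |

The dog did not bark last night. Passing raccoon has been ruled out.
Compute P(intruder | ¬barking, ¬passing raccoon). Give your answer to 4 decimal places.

P(intruder | ¬barking, ¬passing raccoon) ≈ 0.2557

Sum P(¬barking|·) weighted by the priors over both values of intruder:
  P(¬barking | ¬passing raccoon) = 0.99·0.673 + 0.7·0.327
        = 0.666270 + 0.228900 = 0.895170
Configurations with intruder contribute 0.228900, so
  P(intruder | ¬barking, ¬passing raccoon) = 0.228900 / 0.895170 ≈ 0.2557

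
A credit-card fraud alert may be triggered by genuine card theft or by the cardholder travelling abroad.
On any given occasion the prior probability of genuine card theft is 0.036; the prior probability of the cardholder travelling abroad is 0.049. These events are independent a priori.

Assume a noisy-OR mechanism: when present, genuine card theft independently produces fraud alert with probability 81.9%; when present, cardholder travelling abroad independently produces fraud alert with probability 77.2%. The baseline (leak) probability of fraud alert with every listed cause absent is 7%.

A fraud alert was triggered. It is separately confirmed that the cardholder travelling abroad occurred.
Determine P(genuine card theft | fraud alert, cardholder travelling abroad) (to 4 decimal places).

Under noisy-OR, P(fraud alert | causes) = 1 − (1−0.07)·∏(1−qᵢ) over the active causes.
P(fraud alert | cardholder travelling abroad) = 0.78796×0.964 + 0.961621×0.036 = 0.759593 + 0.034618 = 0.794211
Restricting to configurations with genuine card theft present: 0.961621×0.036 = 0.034618.
P(genuine card theft | fraud alert, cardholder travelling abroad) = 0.034618 / 0.794211 ≈ 0.0436

P(genuine card theft | fraud alert, cardholder travelling abroad) ≈ 0.0436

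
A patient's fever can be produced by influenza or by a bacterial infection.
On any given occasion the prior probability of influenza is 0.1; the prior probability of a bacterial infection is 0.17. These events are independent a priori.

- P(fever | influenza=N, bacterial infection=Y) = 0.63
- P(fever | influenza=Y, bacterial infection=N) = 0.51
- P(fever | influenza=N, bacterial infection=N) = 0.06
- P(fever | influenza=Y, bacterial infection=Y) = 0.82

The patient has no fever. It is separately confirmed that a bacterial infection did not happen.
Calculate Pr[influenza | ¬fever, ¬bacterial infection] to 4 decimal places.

Pr[influenza | ¬fever, ¬bacterial infection] ≈ 0.0547

Enumerate both values of influenza and weight by the priors:
  P(¬fever | ¬bacterial infection) = 0.94×0.9 + 0.49×0.1
        = 0.846000 + 0.049000 = 0.895000
The terms with influenza present sum to 0.049000, so
  P(influenza | ¬fever, ¬bacterial infection) = 0.049000 / 0.895000 ≈ 0.0547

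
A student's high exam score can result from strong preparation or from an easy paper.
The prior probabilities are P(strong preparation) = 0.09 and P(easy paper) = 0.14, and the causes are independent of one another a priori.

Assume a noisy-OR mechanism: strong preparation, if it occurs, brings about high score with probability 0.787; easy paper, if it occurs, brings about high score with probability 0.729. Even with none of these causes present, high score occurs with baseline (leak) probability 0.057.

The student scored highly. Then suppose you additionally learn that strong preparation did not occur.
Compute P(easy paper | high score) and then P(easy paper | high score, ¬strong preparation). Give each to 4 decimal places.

P(easy paper | high score) ≈ 0.5007; P(easy paper | high score, ¬strong preparation) ≈ 0.6801

Under noisy-OR, P(high score | causes) = 1 − (1−0.057)·∏(1−qᵢ) over the active causes.
For the numerator, keep only easy paper=true terms: 0.094843 + 0.011914 = 0.106757
The normalizing constant is 0.057*0.91*0.86 + 0.744447*0.91*0.14 + 0.799141*0.09*0.86 + 0.945567*0.09*0.14 = 0.213219
Posterior = 0.106757 / 0.213219 ≈ 0.5007

Now condition on the additional information:
Enumerate both values of easy paper and weight by the priors:
  P(high score | ¬strong preparation) = 0.057·0.86 + 0.744447·0.14
        = 0.049020 + 0.104223 = 0.153243
The terms with easy paper present sum to 0.104223, so
  P(easy paper | high score, ¬strong preparation) = 0.104223 / 0.153243 ≈ 0.6801
Ruling out strong preparation raises the posterior on easy paper — the flip side of explaining away.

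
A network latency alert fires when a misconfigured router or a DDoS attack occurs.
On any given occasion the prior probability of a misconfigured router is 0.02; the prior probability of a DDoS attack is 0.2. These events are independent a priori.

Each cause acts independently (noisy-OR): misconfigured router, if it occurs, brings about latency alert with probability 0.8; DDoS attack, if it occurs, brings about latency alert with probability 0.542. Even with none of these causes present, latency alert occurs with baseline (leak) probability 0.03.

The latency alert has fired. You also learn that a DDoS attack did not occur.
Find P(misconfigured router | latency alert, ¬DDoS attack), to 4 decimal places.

P(misconfigured router | latency alert, ¬DDoS attack) ≈ 0.3541

Under noisy-OR, P(latency alert | causes) = 1 − (1−0.03)·∏(1−qᵢ) over the active causes.
By total probability over both values of misconfigured router:
  P(latency alert | ¬DDoS attack) = 0.03*0.98 + 0.806*0.02
        = 0.029400 + 0.016120 = 0.045520
Configurations with misconfigured router contribute 0.016120, so
  P(misconfigured router | latency alert, ¬DDoS attack) = 0.016120 / 0.045520 ≈ 0.3541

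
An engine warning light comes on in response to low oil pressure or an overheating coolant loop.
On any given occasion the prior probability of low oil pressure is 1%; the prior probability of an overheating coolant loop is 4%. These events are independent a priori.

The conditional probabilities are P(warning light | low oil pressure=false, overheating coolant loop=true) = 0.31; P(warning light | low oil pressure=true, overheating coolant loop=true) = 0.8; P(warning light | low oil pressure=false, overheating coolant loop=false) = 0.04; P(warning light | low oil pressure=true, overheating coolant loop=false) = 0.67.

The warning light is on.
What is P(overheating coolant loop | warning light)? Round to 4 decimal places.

P(overheating coolant loop | warning light) ≈ 0.2208

Weight on overheating coolant loop=true, given the evidence: 0.012276 + 0.000320 = 0.012596
Normalizer over all consistent configurations: 0.04·0.99·0.96 + 0.31·0.99·0.04 + 0.67·0.01·0.96 + 0.8·0.01·0.04 = 0.057044
Posterior = 0.012596 / 0.057044 ≈ 0.2208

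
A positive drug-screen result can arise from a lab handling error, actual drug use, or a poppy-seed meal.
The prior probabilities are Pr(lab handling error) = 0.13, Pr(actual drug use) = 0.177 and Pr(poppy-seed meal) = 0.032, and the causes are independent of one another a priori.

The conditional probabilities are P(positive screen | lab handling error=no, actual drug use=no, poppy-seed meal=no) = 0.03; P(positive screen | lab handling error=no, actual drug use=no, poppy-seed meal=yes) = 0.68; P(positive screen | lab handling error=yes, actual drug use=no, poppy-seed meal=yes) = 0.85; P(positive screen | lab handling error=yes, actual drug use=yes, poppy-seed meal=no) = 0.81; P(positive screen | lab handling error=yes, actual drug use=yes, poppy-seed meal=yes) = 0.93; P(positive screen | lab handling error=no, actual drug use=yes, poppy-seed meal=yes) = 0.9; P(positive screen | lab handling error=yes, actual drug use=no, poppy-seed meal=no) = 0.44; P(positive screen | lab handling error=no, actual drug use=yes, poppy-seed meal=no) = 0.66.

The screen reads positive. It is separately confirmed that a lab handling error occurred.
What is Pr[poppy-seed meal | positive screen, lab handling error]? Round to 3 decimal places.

Pr[poppy-seed meal | positive screen, lab handling error] ≈ 0.053

Enumerate the 4 (actual drug use, poppy-seed meal) configurations and weight by the priors:
  P(positive screen | lab handling error) = 0.44*0.823*0.968 + 0.85*0.823*0.032 + 0.81*0.177*0.968 + 0.93*0.177*0.032
        = 0.350532 + 0.022386 + 0.138782 + 0.005268 = 0.516968
The terms with poppy-seed meal present sum to 0.027654, so
  P(poppy-seed meal | positive screen, lab handling error) = 0.027654 / 0.516968 ≈ 0.053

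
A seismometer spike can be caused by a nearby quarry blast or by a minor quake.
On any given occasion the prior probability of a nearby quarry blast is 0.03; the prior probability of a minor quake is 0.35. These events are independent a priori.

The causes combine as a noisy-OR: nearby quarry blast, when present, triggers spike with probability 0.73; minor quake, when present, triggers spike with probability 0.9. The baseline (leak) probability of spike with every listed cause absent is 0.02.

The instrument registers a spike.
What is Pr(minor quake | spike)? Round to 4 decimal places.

Pr(minor quake | spike) ≈ 0.9215

Under noisy-OR, P(spike | causes) = 1 − (1−0.02)·∏(1−qᵢ) over the active causes.
By total probability over the 4 (nearby quarry blast, minor quake) configurations:
  P(spike) = 0.02·0.97·0.65 + 0.902·0.97·0.35 + 0.7354·0.03·0.65 + 0.97354·0.03·0.35
        = 0.012610 + 0.306229 + 0.014340 + 0.010222 = 0.343401
Keeping only the minor quake-present terms gives 0.316451, so
  P(minor quake | spike) = 0.316451 / 0.343401 ≈ 0.9215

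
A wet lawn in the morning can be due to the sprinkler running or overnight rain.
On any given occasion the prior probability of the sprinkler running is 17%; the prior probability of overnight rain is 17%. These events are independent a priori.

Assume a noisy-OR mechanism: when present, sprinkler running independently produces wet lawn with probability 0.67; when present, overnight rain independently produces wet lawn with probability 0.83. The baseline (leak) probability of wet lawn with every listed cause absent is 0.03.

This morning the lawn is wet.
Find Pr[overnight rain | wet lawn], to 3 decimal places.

Pr[overnight rain | wet lawn] ≈ 0.555

Under noisy-OR, P(wet lawn | causes) = 1 − (1−0.03)·∏(1−qᵢ) over the active causes.
For the numerator, keep only overnight rain=true terms: 0.117833 + 0.027327 = 0.145160
Normalizer over all consistent configurations: 0.03*0.83*0.83 + 0.8351*0.83*0.17 + 0.6799*0.17*0.83 + 0.945583*0.17*0.17 = 0.261761
P(overnight rain | wet lawn) = 0.145160/0.261761 ≈ 0.555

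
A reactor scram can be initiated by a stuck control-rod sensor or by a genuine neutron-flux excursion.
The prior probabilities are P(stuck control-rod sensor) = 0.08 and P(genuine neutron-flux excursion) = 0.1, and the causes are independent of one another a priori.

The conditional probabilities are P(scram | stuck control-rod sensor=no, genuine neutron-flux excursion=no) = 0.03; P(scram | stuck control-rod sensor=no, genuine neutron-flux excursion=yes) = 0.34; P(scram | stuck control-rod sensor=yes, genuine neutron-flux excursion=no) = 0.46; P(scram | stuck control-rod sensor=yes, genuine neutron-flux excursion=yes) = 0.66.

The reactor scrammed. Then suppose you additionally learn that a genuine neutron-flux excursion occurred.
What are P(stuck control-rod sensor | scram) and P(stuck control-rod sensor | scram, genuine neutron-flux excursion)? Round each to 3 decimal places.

P(stuck control-rod sensor | scram) ≈ 0.406; P(stuck control-rod sensor | scram, genuine neutron-flux excursion) ≈ 0.144

P(scram) = 0.03*0.92*0.9 + 0.34*0.92*0.1 + 0.46*0.08*0.9 + 0.66*0.08*0.1 = 0.024840 + 0.031280 + 0.033120 + 0.005280 = 0.094520
Restricting to configurations with stuck control-rod sensor present: 0.033120 + 0.005280 = 0.038400.
P(stuck control-rod sensor | scram) = 0.038400 / 0.094520 ≈ 0.406

With the extra evidence:
P(scram | genuine neutron-flux excursion) = 0.34*0.92 + 0.66*0.08 = 0.312800 + 0.052800 = 0.365600
Of this, 0.052800 comes from 0.66*0.08 (the stuck control-rod sensor=true cases).
Hence the posterior is 0.052800/0.365600 ≈ 0.144.
— genuine neutron-flux excursion explains away the evidence for stuck control-rod sensor.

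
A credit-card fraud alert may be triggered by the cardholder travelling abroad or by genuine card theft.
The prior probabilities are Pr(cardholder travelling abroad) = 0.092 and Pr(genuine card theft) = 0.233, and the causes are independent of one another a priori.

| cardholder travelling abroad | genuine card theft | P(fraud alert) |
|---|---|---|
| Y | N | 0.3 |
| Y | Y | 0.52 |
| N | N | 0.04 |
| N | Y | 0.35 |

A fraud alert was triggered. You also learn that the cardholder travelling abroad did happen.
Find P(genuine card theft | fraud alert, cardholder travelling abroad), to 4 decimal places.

Enumerate both values of genuine card theft and weight by the priors:
  P(fraud alert | cardholder travelling abroad) = 0.3*0.767 + 0.52*0.233
        = 0.230100 + 0.121160 = 0.351260
Configurations with genuine card theft contribute 0.121160, so
  P(genuine card theft | fraud alert, cardholder travelling abroad) = 0.121160 / 0.351260 ≈ 0.3449

P(genuine card theft | fraud alert, cardholder travelling abroad) ≈ 0.3449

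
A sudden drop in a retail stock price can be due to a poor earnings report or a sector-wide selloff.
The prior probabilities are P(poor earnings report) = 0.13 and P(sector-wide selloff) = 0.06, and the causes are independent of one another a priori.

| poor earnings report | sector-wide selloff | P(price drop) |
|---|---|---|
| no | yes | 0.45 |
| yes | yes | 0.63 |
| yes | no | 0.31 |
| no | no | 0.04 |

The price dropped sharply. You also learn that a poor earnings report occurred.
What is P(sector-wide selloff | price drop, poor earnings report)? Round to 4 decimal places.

P(sector-wide selloff | price drop, poor earnings report) ≈ 0.1148

Sum P(price drop|·) weighted by the priors over both values of sector-wide selloff:
  P(price drop | poor earnings report) = 0.31·0.94 + 0.63·0.06
        = 0.291400 + 0.037800 = 0.329200
Configurations with sector-wide selloff contribute 0.037800, so
  P(sector-wide selloff | price drop, poor earnings report) = 0.037800 / 0.329200 ≈ 0.1148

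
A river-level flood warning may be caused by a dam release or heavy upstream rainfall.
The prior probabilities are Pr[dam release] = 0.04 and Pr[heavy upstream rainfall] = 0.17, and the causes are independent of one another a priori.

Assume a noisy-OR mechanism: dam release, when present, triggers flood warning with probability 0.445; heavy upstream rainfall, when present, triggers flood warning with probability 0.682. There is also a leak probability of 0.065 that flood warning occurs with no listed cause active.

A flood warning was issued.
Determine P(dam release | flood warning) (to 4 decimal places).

Under noisy-OR, P(flood warning | causes) = 1 − (1−0.065)·∏(1−qᵢ) over the active causes.
Numerator (weight on configurations with dam release): 0.015972 + 0.005678 = 0.021650
Denominator P(flood warning): 0.065·0.96·0.83 + 0.70267·0.96·0.17 + 0.481075·0.04·0.83 + 0.834982·0.04·0.17 = 0.188118
P(dam release | flood warning) = 0.021650/0.188118 ≈ 0.1151

P(dam release | flood warning) ≈ 0.1151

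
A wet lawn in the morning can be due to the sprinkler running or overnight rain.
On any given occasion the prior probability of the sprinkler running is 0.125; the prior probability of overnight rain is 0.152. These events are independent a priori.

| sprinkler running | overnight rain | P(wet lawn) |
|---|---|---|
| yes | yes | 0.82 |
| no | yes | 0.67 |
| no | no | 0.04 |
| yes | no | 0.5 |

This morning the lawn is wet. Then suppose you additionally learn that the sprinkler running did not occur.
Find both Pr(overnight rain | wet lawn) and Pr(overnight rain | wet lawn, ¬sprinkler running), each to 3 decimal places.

Pr(overnight rain | wet lawn) ≈ 0.559; Pr(overnight rain | wet lawn, ¬sprinkler running) ≈ 0.750

Sum P(wet lawn|·) weighted by the priors over the 4 (sprinkler running, overnight rain) configurations:
  P(wet lawn) = 0.04·0.875·0.848 + 0.67·0.875·0.152 + 0.5·0.125·0.848 + 0.82·0.125·0.152
        = 0.029680 + 0.089110 + 0.053000 + 0.015580 = 0.187370
Keeping only the overnight rain-present terms gives 0.104690, so
  P(overnight rain | wet lawn) = 0.104690 / 0.187370 ≈ 0.559

Now condition on the additional information:
P(wet lawn | ¬sprinkler running) = 0.04*0.848 + 0.67*0.152 = 0.033920 + 0.101840 = 0.135760
Restricting to configurations with overnight rain present: 0.67*0.152 = 0.101840.
P(overnight rain | wet lawn, ¬sprinkler running) = 0.101840 / 0.135760 ≈ 0.750
Ruling out sprinkler running raises the posterior on overnight rain — the flip side of explaining away.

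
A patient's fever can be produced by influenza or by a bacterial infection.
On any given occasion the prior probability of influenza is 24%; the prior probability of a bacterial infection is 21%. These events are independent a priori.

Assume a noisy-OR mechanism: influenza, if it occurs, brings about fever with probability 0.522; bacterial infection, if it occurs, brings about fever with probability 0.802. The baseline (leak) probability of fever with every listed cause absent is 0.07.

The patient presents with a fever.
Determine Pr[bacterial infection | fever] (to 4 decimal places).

Pr[bacterial infection | fever] ≈ 0.5446

Under noisy-OR, P(fever | causes) = 1 − (1−0.07)·∏(1−qᵢ) over the active causes.
Weight on bacterial infection=true, given the evidence: 0.130211 + 0.045964 = 0.176175
Normalizer over all consistent configurations: 0.07·0.76·0.79 + 0.81586·0.76·0.21 + 0.55546·0.24·0.79 + 0.911981·0.24·0.21 = 0.323518
Posterior = 0.176175 / 0.323518 ≈ 0.5446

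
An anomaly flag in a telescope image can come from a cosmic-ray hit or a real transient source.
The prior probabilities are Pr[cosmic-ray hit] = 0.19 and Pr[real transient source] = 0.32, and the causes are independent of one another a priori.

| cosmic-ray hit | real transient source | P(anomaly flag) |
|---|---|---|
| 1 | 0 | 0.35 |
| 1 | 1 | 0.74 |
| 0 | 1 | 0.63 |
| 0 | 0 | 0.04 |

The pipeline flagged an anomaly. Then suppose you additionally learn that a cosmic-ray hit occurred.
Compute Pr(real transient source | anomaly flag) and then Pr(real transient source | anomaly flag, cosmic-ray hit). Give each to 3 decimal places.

Pr(real transient source | anomaly flag) ≈ 0.756; Pr(real transient source | anomaly flag, cosmic-ray hit) ≈ 0.499

P(anomaly flag) = 0.04×0.81×0.68 + 0.63×0.81×0.32 + 0.35×0.19×0.68 + 0.74×0.19×0.32 = 0.022032 + 0.163296 + 0.045220 + 0.044992 = 0.275540
The real transient source-present share is 0.163296 + 0.044992 = 0.208288.
So P(real transient source | anomaly flag) = 0.208288/0.275540 ≈ 0.756.

With the extra evidence:
Enumerate both values of real transient source and weight by the priors:
  P(anomaly flag | cosmic-ray hit) = 0.35×0.68 + 0.74×0.32
        = 0.238000 + 0.236800 = 0.474800
Configurations with real transient source contribute 0.236800, so
  P(real transient source | anomaly flag, cosmic-ray hit) = 0.236800 / 0.474800 ≈ 0.499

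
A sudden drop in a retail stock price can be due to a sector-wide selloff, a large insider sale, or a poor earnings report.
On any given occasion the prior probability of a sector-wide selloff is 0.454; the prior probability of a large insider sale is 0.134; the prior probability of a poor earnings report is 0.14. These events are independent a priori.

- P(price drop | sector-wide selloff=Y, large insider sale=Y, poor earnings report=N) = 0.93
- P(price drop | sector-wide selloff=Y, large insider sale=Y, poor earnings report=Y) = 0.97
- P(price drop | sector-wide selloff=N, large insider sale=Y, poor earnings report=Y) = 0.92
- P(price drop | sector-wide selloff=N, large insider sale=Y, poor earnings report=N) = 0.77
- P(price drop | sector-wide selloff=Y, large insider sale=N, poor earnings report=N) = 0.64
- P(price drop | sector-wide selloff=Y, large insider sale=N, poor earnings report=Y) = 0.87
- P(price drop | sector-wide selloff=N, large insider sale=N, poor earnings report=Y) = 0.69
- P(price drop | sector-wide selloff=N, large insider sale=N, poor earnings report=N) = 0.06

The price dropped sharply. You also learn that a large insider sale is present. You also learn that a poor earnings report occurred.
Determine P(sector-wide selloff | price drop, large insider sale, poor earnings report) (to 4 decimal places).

P(sector-wide selloff | price drop, large insider sale, poor earnings report) ≈ 0.4671

P(price drop | large insider sale, poor earnings report) = 0.92·0.546 + 0.97·0.454 = 0.502320 + 0.440380 = 0.942700
The sector-wide selloff-present share is 0.97·0.454 = 0.440380.
P(sector-wide selloff | price drop, large insider sale, poor earnings report) = 0.440380 / 0.942700 ≈ 0.4671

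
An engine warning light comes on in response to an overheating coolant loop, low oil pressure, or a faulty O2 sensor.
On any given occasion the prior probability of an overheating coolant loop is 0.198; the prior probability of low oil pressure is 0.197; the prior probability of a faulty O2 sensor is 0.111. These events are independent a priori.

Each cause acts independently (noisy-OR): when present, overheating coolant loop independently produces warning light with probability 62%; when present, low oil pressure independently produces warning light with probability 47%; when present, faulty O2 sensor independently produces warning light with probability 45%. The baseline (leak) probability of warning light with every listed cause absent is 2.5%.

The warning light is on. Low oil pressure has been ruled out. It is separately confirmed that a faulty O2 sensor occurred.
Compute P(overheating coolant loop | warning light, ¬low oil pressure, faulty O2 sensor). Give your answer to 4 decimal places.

P(overheating coolant loop | warning light, ¬low oil pressure, faulty O2 sensor) ≈ 0.2977

Under noisy-OR, P(warning light | causes) = 1 − (1−0.025)·∏(1−qᵢ) over the active causes.
Numerator (weight on configurations with overheating coolant loop): 0.796225*0.198 = 0.157653
Denominator P(warning light | ¬low oil pressure, faulty O2 sensor): 0.46375*0.802 + 0.796225*0.198 = 0.529581
P(overheating coolant loop | warning light, ¬low oil pressure, faulty O2 sensor) = 0.157653/0.529581 ≈ 0.2977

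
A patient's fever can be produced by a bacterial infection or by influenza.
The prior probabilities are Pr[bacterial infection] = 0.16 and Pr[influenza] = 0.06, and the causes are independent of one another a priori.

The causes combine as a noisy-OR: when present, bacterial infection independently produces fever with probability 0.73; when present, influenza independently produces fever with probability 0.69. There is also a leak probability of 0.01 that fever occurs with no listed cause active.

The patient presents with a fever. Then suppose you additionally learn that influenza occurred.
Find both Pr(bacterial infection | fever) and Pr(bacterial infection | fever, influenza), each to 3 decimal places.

Under noisy-OR, P(fever | causes) = 1 − (1−0.01)·∏(1−qᵢ) over the active causes.
Enumerate the 4 (bacterial infection, influenza) configurations and weight by the priors:
  P(fever) = 0.01×0.84×0.94 + 0.6931×0.84×0.06 + 0.7327×0.16×0.94 + 0.917137×0.16×0.06
        = 0.007896 + 0.034932 + 0.110198 + 0.008805 = 0.161831
Keeping only the bacterial infection-present terms gives 0.119003, so
  P(bacterial infection | fever) = 0.119003 / 0.161831 ≈ 0.735

Now condition on the additional information:
Weight on bacterial infection=true, given the evidence: 0.917137·0.16 = 0.146742
Denominator P(fever | influenza): 0.6931·0.84 + 0.917137·0.16 = 0.728946
Posterior = 0.146742 / 0.728946 ≈ 0.201

Pr(bacterial infection | fever) ≈ 0.735; Pr(bacterial infection | fever, influenza) ≈ 0.201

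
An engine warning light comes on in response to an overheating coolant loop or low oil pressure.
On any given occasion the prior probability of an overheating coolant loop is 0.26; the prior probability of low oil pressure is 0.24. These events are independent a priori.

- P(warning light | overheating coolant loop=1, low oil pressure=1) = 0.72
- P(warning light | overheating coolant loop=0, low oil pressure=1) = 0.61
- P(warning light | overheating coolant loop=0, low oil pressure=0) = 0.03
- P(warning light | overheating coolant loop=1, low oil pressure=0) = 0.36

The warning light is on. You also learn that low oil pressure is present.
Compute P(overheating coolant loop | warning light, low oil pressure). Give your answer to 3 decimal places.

P(overheating coolant loop | warning light, low oil pressure) ≈ 0.293

By total probability over both values of overheating coolant loop:
  P(warning light | low oil pressure) = 0.61*0.74 + 0.72*0.26
        = 0.451400 + 0.187200 = 0.638600
Keeping only the overheating coolant loop-present terms gives 0.187200, so
  P(overheating coolant loop | warning light, low oil pressure) = 0.187200 / 0.638600 ≈ 0.293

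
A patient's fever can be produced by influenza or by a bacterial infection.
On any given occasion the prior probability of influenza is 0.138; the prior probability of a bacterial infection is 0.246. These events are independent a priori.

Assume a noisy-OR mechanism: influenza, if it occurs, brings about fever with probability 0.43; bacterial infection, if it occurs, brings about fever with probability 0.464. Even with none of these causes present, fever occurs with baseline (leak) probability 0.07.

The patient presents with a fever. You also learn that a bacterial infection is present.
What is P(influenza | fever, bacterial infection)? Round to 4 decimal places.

Under noisy-OR, P(fever | causes) = 1 − (1−0.07)·∏(1−qᵢ) over the active causes.
P(fever | bacterial infection) = 0.50152×0.862 + 0.715866×0.138 = 0.432310 + 0.098790 = 0.531100
The influenza-present share is 0.715866×0.138 = 0.098790.
So P(influenza | fever, bacterial infection) = 0.098790/0.531100 ≈ 0.1860.

P(influenza | fever, bacterial infection) ≈ 0.1860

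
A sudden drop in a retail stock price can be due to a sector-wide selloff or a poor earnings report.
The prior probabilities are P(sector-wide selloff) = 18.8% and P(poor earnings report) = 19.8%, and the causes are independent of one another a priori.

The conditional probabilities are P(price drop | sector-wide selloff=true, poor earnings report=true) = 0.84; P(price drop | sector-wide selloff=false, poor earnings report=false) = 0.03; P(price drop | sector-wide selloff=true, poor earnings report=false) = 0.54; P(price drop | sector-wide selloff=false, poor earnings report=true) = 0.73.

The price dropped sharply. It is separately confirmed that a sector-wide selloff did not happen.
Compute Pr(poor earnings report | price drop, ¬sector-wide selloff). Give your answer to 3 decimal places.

P(price drop | ¬sector-wide selloff) = 0.03·0.802 + 0.73·0.198 = 0.024060 + 0.144540 = 0.168600
The poor earnings report-present share is 0.73·0.198 = 0.144540.
So P(poor earnings report | price drop, ¬sector-wide selloff) = 0.144540/0.168600 ≈ 0.857.

Pr(poor earnings report | price drop, ¬sector-wide selloff) ≈ 0.857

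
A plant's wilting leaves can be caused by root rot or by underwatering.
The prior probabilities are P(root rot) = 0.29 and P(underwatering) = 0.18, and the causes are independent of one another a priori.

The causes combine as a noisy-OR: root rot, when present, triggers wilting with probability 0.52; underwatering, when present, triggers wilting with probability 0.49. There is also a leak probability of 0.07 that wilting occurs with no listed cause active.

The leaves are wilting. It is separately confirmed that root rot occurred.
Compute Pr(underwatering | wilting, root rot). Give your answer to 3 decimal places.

Pr(underwatering | wilting, root rot) ≈ 0.234

Under noisy-OR, P(wilting | causes) = 1 − (1−0.07)·∏(1−qᵢ) over the active causes.
Numerator (weight on configurations with underwatering): 0.772336*0.18 = 0.139020
Normalizer over all consistent configurations: 0.5536*0.82 + 0.772336*0.18 = 0.592972
Posterior = 0.139020 / 0.592972 ≈ 0.234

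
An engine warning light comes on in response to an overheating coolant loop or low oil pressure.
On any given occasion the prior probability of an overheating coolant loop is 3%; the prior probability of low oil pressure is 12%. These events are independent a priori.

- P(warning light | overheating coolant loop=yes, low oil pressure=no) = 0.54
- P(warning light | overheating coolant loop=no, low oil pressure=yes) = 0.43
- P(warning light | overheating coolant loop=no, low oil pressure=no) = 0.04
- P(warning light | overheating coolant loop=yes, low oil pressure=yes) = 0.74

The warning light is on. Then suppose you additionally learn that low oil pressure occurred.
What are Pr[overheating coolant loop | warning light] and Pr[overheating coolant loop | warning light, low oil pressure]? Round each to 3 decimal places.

Pr[overheating coolant loop | warning light] ≈ 0.167; Pr[overheating coolant loop | warning light, low oil pressure] ≈ 0.051

Enumerate the 4 (overheating coolant loop, low oil pressure) configurations and weight by the priors:
  P(warning light) = 0.04·0.97·0.88 + 0.43·0.97·0.12 + 0.54·0.03·0.88 + 0.74·0.03·0.12
        = 0.034144 + 0.050052 + 0.014256 + 0.002664 = 0.101116
The terms with overheating coolant loop present sum to 0.016920, so
  P(overheating coolant loop | warning light) = 0.016920 / 0.101116 ≈ 0.167

Now condition on the additional information:
For the numerator, keep only overheating coolant loop=true terms: 0.74×0.03 = 0.022200
Denominator P(warning light | low oil pressure): 0.43×0.97 + 0.74×0.03 = 0.439300
P(overheating coolant loop | warning light, low oil pressure) = 0.022200/0.439300 ≈ 0.051
The drop from 0.167 to 0.051 is the explaining-away (discounting) effect.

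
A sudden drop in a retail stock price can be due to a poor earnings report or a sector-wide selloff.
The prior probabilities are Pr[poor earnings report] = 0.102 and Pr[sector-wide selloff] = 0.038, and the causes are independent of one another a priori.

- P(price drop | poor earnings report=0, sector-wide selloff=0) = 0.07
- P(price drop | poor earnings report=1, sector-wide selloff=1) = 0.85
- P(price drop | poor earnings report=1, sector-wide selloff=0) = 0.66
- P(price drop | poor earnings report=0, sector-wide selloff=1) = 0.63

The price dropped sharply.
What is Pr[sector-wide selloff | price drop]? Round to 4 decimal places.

Pr[sector-wide selloff | price drop] ≈ 0.1653

P(price drop) = 0.07·0.898·0.962 + 0.63·0.898·0.038 + 0.66·0.102·0.962 + 0.85·0.102·0.038 = 0.060471 + 0.021498 + 0.064762 + 0.003295 = 0.150026
The sector-wide selloff-present share is 0.021498 + 0.003295 = 0.024793.
P(sector-wide selloff | price drop) = 0.024793 / 0.150026 ≈ 0.1653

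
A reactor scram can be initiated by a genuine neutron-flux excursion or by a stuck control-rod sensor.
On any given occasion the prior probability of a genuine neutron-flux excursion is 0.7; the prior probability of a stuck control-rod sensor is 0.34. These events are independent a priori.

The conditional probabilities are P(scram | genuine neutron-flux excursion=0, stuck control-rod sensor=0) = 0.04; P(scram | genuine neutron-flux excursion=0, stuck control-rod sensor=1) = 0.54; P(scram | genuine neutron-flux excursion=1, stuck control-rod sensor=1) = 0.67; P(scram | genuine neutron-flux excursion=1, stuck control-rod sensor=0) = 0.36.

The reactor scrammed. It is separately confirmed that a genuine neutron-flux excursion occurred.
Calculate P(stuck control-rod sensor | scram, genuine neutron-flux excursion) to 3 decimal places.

For the numerator, keep only stuck control-rod sensor=true terms: 0.67*0.34 = 0.227800
Normalizer over all consistent configurations: 0.36*0.66 + 0.67*0.34 = 0.465400
P(stuck control-rod sensor | scram, genuine neutron-flux excursion) = 0.227800/0.465400 ≈ 0.489

P(stuck control-rod sensor | scram, genuine neutron-flux excursion) ≈ 0.489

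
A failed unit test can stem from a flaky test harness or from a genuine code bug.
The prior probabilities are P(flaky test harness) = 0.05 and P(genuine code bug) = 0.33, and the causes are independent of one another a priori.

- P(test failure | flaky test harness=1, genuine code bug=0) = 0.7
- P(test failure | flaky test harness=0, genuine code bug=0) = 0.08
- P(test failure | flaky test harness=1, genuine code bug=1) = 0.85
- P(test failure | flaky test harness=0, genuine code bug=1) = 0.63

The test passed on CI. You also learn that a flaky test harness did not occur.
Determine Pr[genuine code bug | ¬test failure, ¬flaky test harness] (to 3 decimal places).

Pr[genuine code bug | ¬test failure, ¬flaky test harness] ≈ 0.165

By total probability over both values of genuine code bug:
  P(¬test failure | ¬flaky test harness) = 0.92·0.67 + 0.37·0.33
        = 0.616400 + 0.122100 = 0.738500
The terms with genuine code bug present sum to 0.122100, so
  P(genuine code bug | ¬test failure, ¬flaky test harness) = 0.122100 / 0.738500 ≈ 0.165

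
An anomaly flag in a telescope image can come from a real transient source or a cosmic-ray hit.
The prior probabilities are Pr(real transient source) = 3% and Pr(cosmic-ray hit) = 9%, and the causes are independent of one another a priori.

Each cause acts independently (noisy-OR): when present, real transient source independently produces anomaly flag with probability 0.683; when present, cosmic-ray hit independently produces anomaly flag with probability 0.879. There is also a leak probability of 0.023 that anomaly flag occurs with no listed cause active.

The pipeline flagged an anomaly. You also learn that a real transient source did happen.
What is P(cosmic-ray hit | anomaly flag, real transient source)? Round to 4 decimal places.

P(cosmic-ray hit | anomaly flag, real transient source) ≈ 0.1212

Under noisy-OR, P(anomaly flag | causes) = 1 − (1−0.023)·∏(1−qᵢ) over the active causes.
P(anomaly flag | real transient source) = 0.690291×0.91 + 0.962525×0.09 = 0.628165 + 0.086627 = 0.714792
Of this, 0.086627 comes from 0.962525×0.09 (the cosmic-ray hit=true cases).
P(cosmic-ray hit | anomaly flag, real transient source) = 0.086627 / 0.714792 ≈ 0.1212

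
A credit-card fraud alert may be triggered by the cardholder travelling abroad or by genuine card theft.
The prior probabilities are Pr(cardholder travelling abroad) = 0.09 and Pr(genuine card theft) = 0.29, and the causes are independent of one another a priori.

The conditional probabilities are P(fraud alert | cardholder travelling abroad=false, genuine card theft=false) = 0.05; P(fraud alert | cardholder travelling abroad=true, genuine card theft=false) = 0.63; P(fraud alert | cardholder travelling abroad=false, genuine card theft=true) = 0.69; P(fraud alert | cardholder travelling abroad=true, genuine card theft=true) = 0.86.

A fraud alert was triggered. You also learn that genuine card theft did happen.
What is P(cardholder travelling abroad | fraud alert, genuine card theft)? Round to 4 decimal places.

P(cardholder travelling abroad | fraud alert, genuine card theft) ≈ 0.1097

Enumerate both values of cardholder travelling abroad and weight by the priors:
  P(fraud alert | genuine card theft) = 0.69×0.91 + 0.86×0.09
        = 0.627900 + 0.077400 = 0.705300
Keeping only the cardholder travelling abroad-present terms gives 0.077400, so
  P(cardholder travelling abroad | fraud alert, genuine card theft) = 0.077400 / 0.705300 ≈ 0.1097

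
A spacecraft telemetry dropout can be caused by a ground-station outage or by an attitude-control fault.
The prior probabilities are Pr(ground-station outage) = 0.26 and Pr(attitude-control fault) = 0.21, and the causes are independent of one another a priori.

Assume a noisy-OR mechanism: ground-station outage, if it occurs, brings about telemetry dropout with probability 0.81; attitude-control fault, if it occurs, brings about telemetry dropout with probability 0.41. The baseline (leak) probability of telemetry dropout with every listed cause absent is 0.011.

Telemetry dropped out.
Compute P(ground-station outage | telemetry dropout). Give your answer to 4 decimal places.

Under noisy-OR, P(telemetry dropout | causes) = 1 − (1−0.011)·∏(1−qᵢ) over the active causes.
P(telemetry dropout) = 0.011·0.74·0.79 + 0.41649·0.74·0.21 + 0.81209·0.26·0.79 + 0.889133·0.26·0.21 = 0.006431 + 0.064723 + 0.166803 + 0.048547 = 0.286504
The ground-station outage-present share is 0.166803 + 0.048547 = 0.215350.
P(ground-station outage | telemetry dropout) = 0.215350 / 0.286504 ≈ 0.7516

P(ground-station outage | telemetry dropout) ≈ 0.7516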